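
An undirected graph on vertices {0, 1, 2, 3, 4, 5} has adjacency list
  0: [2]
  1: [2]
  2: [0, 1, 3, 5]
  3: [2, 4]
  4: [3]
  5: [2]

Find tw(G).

A width-1 tree decomposition is:
Bags: B1 = {2, 3}  B2 = {2, 5}  B3 = {3, 4}  B4 = {0, 2}  B5 = {1, 2}
Tree: B1–B2, B1–B3, B1–B4, B1–B5
The largest bag has 2 vertices, giving width 1; this decomposition certifies tw(G) ≤ 1. Since G has at least one edge (e.g. 2–3), it is not an edgeless graph, so tw(G) ≥ 1. Therefore the treewidth is 1.

1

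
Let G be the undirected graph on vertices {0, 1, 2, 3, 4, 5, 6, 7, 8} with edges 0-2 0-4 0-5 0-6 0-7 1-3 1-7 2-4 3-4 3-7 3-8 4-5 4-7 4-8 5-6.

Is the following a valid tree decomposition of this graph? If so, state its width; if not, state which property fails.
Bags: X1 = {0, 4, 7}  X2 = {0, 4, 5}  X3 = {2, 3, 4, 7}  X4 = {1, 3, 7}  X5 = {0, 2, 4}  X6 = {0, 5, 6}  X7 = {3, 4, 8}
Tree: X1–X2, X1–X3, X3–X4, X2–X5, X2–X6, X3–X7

A tree decomposition must satisfy three properties: every vertex lies in some bag; for every edge, both endpoints lie together in some bag; and for every vertex, the bags containing it form a connected subtree. Here bags containing vertex 2 are not connected in the tree, so the decomposition is invalid.

No — bags containing vertex 2 are not connected in the tree.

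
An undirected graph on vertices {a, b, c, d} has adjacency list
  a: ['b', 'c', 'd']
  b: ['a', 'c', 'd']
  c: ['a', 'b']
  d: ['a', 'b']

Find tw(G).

A width-2 tree decomposition is:
Bags: B1 = {a, b, d}  B2 = {a, b, c}
Tree: B1–B2
The largest bag has 3 vertices, giving width 2; this decomposition certifies tw(G) ≤ 2. Conversely, {a, b, d} is a clique of size 3, and the vertices of any clique must share a bag in every tree decomposition; so some bag has ≥ 3 vertices and tw(G) ≥ 2. Therefore the treewidth is 2.

2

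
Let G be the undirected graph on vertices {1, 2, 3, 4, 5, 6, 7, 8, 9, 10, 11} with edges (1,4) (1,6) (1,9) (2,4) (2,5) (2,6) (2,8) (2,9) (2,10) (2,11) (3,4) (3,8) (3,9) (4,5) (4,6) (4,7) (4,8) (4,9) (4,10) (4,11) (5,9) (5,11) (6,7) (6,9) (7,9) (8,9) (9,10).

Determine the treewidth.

3

A width-3 tree decomposition is:
Bags: B1 = {2, 4, 5, 9}  B2 = {2, 4, 6, 9}  B3 = {2, 4, 8, 9}  B4 = {3, 4, 8, 9}  B5 = {2, 4, 5, 11}  B6 = {4, 6, 7, 9}  B7 = {2, 4, 9, 10}  B8 = {1, 4, 6, 9}
Tree: B1–B2, B1–B3, B3–B4, B1–B5, B2–B6, B1–B7, B6–B8
The largest bag has 4 vertices, giving width 3; this decomposition certifies tw(G) ≤ 3. Conversely, {1, 4, 6, 9} is a clique of size 4, and the vertices of any clique must share a bag in every tree decomposition; so some bag has ≥ 4 vertices and tw(G) ≥ 3. Hence tw(G) = 3 exactly.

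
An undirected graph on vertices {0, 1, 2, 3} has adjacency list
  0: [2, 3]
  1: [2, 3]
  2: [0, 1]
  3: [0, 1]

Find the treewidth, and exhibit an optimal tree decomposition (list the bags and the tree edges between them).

The largest bag has 3 vertices, giving width 2; this decomposition certifies tw(G) ≤ 2. For the lower bound, G contains the cycle 3–0–2–1–3, so G is not a forest; only forests have treewidth ≤ 1, hence tw(G) ≥ 2. Hence tw(G) = 2 exactly.

Treewidth 2.
One such decomposition:
Bags: B1 = {0, 2, 3}  B2 = {1, 2, 3}
Tree: B1–B2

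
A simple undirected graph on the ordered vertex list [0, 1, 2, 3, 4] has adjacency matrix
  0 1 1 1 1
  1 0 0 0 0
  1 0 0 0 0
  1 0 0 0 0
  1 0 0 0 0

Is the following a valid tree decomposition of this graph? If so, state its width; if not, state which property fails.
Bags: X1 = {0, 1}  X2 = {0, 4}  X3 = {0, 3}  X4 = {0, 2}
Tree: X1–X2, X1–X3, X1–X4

Yes; width 1.

Every vertex of G appears in some bag (union = {0, 1, 2, 3, 4}); every edge is covered by a bag; and for each vertex v the set of bags containing v is connected in the bag tree. The decomposition is therefore valid. The largest bag has 2 vertices, so the width is 1.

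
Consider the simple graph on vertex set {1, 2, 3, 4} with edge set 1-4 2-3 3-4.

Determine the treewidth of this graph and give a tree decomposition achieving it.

Each bag holds 2 vertices, so the decomposition has width 1, which upper-bounds the treewidth. Any graph with an edge has treewidth ≥ 1, and G has the edge 1–4. Therefore the treewidth is 1.

Treewidth 1.
Bags: B1 = {1, 4}  B2 = {3, 4}  B3 = {2, 3}
Tree: B1–B2, B2–B3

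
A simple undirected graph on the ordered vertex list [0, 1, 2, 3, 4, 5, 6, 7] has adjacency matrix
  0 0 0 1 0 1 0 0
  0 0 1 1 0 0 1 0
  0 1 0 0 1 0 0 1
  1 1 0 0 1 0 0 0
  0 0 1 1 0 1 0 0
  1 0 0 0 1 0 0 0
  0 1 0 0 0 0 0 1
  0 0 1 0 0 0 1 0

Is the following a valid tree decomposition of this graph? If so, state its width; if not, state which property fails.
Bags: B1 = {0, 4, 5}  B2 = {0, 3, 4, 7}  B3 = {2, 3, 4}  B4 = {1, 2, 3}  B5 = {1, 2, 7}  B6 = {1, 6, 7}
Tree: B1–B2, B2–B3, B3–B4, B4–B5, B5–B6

A tree decomposition must satisfy three properties: every vertex lies in some bag; for every edge, both endpoints lie together in some bag; and for every vertex, the bags containing it form a connected subtree. Here bags containing vertex 7 are not connected in the tree, so the decomposition is invalid.

No — bags containing vertex 7 are not connected in the tree.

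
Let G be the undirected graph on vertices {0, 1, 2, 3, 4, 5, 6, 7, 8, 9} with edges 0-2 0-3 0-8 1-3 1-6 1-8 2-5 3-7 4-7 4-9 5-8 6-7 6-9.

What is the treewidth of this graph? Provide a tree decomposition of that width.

Treewidth 2.
Bags: B1 = {0, 2, 5}  B2 = {0, 5, 8}  B3 = {0, 3, 8}  B4 = {1, 3, 8}  B5 = {1, 3, 7}  B6 = {1, 6, 7}  B7 = {4, 6, 7}  B8 = {4, 6, 9}
Tree: B1–B2, B2–B3, B3–B4, B4–B5, B5–B6, B6–B7, B7–B8

Every bag has size at most 3, so the width is 3 − 1 = 2 and tw(G) ≤ 2. Since 2–5–8–0–2 is a cycle in G, G is not acyclic. Forests are exactly the graphs of treewidth ≤ 1, so tw(G) ≥ 2. Therefore the treewidth is 2.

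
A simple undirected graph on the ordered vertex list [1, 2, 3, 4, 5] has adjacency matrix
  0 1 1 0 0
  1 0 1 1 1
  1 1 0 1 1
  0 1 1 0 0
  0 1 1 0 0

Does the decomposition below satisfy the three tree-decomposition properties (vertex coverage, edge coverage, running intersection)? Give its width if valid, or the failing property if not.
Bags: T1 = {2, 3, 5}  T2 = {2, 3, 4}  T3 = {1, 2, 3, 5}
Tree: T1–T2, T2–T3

No — bags containing vertex 5 are not connected in the tree.

A tree decomposition must satisfy three properties: every vertex lies in some bag; for every edge, both endpoints lie together in some bag; and for every vertex, the bags containing it form a connected subtree. Here bags containing vertex 5 are not connected in the tree, so the decomposition is invalid.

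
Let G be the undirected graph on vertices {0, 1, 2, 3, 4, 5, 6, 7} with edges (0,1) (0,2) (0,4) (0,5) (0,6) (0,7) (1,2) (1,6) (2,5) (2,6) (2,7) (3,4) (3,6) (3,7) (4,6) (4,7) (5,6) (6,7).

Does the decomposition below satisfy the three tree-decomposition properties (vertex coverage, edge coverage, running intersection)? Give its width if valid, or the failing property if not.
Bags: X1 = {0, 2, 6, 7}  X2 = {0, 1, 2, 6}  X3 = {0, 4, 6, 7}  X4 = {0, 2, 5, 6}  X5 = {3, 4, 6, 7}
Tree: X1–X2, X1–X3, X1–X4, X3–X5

Yes; width 3.

Checking the three conditions: (i) the bags cover all of {0, 1, 2, 3, 4, 5, 6, 7}; (ii) for each edge, some bag contains both endpoints; (iii) the bags containing any fixed vertex form a subtree. All hold, so the decomposition is valid with width 4 − 1 = 3.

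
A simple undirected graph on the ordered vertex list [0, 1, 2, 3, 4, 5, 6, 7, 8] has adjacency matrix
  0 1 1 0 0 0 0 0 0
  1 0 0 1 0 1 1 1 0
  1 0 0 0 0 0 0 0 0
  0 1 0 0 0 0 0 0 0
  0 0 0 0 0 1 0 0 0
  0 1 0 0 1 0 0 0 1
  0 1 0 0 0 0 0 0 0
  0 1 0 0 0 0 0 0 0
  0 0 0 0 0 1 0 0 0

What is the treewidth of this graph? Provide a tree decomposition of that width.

Treewidth 1.
Bags: B1 = {1, 5}  B2 = {1, 7}  B3 = {1, 3}  B4 = {5, 8}  B5 = {4, 5}  B6 = {0, 1}  B7 = {1, 6}  B8 = {0, 2}
Tree: B1–B2, B1–B3, B1–B4, B4–B5, B3–B6, B6–B7, B6–B8

Every bag has size at most 2, so the width is 2 − 1 = 1 and tw(G) ≤ 1. Any graph with an edge has treewidth ≥ 1, and G has the edge 5–1. Hence tw(G) = 1 exactly.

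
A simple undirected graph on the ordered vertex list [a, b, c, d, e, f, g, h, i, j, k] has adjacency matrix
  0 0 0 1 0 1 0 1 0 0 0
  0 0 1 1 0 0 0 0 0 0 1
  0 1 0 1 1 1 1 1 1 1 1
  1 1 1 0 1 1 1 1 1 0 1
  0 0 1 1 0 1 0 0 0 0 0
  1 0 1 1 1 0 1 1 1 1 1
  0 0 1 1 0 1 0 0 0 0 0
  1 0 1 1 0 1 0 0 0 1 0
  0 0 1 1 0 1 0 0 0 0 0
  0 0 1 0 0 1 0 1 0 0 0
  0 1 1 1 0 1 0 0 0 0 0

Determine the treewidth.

3

A width-3 tree decomposition is:
Bags: B1 = {c, d, f, g}  B2 = {c, d, f, h}  B3 = {c, d, e, f}  B4 = {c, d, f, k}  B5 = {a, d, f, h}  B6 = {c, d, f, i}  B7 = {c, f, h, j}  B8 = {b, c, d, k}
Tree: B1–B2, B1–B3, B1–B4, B2–B5, B4–B6, B2–B7, B4–B8
Each bag holds 4 vertices, so the decomposition has width 3, which upper-bounds the treewidth. On the other hand G contains the 4-clique {c, d, f, g}. A clique must lie in a single bag of any decomposition, so no decomposition can have width below 3. Combining the bounds, tw(G) = 3.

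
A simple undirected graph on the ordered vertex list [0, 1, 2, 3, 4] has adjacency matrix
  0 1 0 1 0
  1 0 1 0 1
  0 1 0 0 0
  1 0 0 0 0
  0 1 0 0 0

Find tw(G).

A width-1 tree decomposition is:
Bags: B1 = {0, 1}  B2 = {0, 3}  B3 = {1, 4}  B4 = {1, 2}
Tree: B1–B2, B1–B3, B1–B4
Every bag has size at most 2, so the width is 2 − 1 = 1 and tw(G) ≤ 1. Since G has at least one edge (e.g. 1–0), it is not an edgeless graph, so tw(G) ≥ 1. Combining the bounds, tw(G) = 1.

1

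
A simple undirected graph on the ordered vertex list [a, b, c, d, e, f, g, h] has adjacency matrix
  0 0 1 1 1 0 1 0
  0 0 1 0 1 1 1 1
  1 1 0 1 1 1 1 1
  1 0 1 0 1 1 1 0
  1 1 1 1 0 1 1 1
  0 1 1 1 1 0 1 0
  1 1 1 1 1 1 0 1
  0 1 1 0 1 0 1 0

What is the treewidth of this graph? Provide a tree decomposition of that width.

Treewidth 4.
One such decomposition:
Bags: B1 = {b, c, e, f, g}  B2 = {c, d, e, f, g}  B3 = {b, c, e, g, h}  B4 = {a, c, d, e, g}
Tree: B1–B2, B1–B3, B2–B4

Every bag has size at most 5, so the width is 5 − 1 = 4 and tw(G) ≤ 4. For the lower bound, the 5 vertices {c, d, e, f, g} are pairwise adjacent, and any tree decomposition puts a clique entirely inside one bag — forcing width ≥ 4. The upper and lower bounds meet at 4, so that is the treewidth.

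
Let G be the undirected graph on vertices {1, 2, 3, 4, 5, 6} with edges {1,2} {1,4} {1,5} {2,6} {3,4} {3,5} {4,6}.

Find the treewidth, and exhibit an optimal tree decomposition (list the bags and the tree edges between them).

Every bag has size at most 3, so the width is 3 − 1 = 2 and tw(G) ≤ 2. The edges 6–2–1–4–6 form a cycle, so G is not a tree and its treewidth is at least 2. Therefore the treewidth is 2.

Treewidth 2.
One optimal decomposition is:
Bags: B1 = {2, 4, 6}  B2 = {1, 2, 4}  B3 = {1, 3, 4}  B4 = {1, 3, 5}
Tree: B1–B2, B2–B3, B3–B4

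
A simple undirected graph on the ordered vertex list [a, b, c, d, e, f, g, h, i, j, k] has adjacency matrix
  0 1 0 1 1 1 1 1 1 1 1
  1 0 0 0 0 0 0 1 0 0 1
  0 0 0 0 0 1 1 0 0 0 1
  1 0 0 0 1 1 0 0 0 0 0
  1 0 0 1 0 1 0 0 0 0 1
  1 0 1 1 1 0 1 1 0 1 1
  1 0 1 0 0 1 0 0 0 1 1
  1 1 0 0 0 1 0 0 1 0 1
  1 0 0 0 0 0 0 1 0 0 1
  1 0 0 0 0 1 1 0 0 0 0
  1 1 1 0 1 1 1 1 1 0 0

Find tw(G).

A width-3 tree decomposition is:
Bags: B1 = {a, d, e, f}  B2 = {a, e, f, k}  B3 = {a, f, h, k}  B4 = {a, f, g, k}  B5 = {a, b, h, k}  B6 = {a, f, g, j}  B7 = {a, h, i, k}  B8 = {c, f, g, k}
Tree: B1–B2, B2–B3, B2–B4, B3–B5, B4–B6, B5–B7, B4–B8
The largest bag has 4 vertices, giving width 3; this decomposition certifies tw(G) ≤ 3. For the lower bound, the 4 vertices {c, f, g, k} are pairwise adjacent, and any tree decomposition puts a clique entirely inside one bag — forcing width ≥ 3. Combining the bounds, tw(G) = 3.

3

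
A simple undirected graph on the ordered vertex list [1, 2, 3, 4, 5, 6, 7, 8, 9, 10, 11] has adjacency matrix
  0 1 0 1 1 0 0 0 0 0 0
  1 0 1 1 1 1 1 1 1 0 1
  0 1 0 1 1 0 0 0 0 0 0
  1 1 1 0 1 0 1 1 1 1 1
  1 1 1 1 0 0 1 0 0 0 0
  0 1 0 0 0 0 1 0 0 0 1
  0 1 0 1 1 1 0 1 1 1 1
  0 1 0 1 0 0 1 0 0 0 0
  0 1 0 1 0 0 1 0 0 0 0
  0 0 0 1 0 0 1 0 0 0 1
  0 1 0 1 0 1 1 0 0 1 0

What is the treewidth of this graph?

3

A width-3 tree decomposition is:
Bags: B1 = {2, 4, 5, 7}  B2 = {1, 2, 4, 5}  B3 = {2, 4, 7, 11}  B4 = {2, 4, 7, 9}  B5 = {2, 3, 4, 5}  B6 = {2, 4, 7, 8}  B7 = {2, 6, 7, 11}  B8 = {4, 7, 10, 11}
Tree: B1–B2, B1–B3, B3–B4, B1–B5, B3–B6, B3–B7, B3–B8
Each bag holds 4 vertices, so the decomposition has width 3, which upper-bounds the treewidth. On the other hand G contains the 4-clique {1, 2, 4, 5}. A clique must lie in a single bag of any decomposition, so no decomposition can have width below 3. Hence tw(G) = 3 exactly.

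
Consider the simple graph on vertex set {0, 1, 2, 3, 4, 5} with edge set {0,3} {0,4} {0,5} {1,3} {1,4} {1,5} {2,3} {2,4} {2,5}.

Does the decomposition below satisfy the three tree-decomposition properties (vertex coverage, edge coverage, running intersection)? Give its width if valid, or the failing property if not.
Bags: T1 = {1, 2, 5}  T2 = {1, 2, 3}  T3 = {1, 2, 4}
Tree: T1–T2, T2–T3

No — vertex 0 appears in no bag.

A tree decomposition must satisfy three properties: every vertex lies in some bag; for every edge, both endpoints lie together in some bag; and for every vertex, the bags containing it form a connected subtree. Here vertex 0 appears in no bag, so the decomposition is invalid.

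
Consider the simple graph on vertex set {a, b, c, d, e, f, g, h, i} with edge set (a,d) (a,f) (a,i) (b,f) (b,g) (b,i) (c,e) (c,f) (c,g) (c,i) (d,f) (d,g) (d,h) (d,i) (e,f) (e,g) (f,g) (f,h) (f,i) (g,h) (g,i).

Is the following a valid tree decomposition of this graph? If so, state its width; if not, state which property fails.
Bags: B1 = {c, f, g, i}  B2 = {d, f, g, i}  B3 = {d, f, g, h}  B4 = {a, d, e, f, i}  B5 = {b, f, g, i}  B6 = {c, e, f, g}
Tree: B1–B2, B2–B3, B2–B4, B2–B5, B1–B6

No — bags containing vertex e are not connected in the tree.

A tree decomposition must satisfy three properties: every vertex lies in some bag; for every edge, both endpoints lie together in some bag; and for every vertex, the bags containing it form a connected subtree. Here bags containing vertex e are not connected in the tree, so the decomposition is invalid.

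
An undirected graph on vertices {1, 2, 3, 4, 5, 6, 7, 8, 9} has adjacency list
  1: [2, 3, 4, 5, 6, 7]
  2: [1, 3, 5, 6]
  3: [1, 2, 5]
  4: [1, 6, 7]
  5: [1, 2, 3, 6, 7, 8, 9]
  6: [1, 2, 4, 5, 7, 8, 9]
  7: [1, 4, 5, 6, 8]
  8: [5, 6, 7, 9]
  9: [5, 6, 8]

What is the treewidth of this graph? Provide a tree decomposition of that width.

Each bag holds 4 vertices, so the decomposition has width 3, which upper-bounds the treewidth. On the other hand G contains the 4-clique {1, 4, 6, 7}. A clique must lie in a single bag of any decomposition, so no decomposition can have width below 3. Combining the bounds, tw(G) = 3.

Treewidth 3.
One optimal decomposition is:
Bags: B1 = {5, 6, 7, 8}  B2 = {1, 5, 6, 7}  B3 = {1, 4, 6, 7}  B4 = {1, 2, 5, 6}  B5 = {5, 6, 8, 9}  B6 = {1, 2, 3, 5}
Tree: B1–B2, B2–B3, B2–B4, B1–B5, B4–B6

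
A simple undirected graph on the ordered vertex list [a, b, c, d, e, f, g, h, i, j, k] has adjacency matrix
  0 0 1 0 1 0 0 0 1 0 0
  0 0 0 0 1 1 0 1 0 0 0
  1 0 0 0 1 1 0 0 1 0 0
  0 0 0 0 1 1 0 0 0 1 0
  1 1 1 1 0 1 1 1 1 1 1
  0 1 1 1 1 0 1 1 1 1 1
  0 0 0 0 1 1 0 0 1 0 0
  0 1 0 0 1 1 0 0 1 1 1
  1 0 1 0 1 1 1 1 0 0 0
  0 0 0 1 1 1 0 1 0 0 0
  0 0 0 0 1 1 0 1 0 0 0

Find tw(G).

3

A width-3 tree decomposition is:
Bags: B1 = {c, e, f, i}  B2 = {e, f, h, i}  B3 = {e, f, g, i}  B4 = {a, c, e, i}  B5 = {e, f, h, j}  B6 = {e, f, h, k}  B7 = {b, e, f, h}  B8 = {d, e, f, j}
Tree: B1–B2, B1–B3, B1–B4, B2–B5, B2–B6, B6–B7, B5–B8
Each bag holds 4 vertices, so the decomposition has width 3, which upper-bounds the treewidth. For the lower bound, the 4 vertices {a, c, e, i} are pairwise adjacent, and any tree decomposition puts a clique entirely inside one bag — forcing width ≥ 3. Combining the bounds, tw(G) = 3.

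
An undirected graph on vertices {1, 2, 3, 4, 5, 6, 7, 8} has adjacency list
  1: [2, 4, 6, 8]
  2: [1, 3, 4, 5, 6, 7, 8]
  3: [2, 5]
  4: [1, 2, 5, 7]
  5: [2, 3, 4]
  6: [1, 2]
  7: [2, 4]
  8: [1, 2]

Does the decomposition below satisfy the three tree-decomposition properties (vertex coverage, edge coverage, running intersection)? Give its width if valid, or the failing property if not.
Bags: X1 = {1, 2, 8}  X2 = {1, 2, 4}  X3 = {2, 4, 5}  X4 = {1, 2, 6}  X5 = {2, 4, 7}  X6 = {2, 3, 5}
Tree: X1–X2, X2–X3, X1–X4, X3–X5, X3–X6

Yes; width 2.

Checking the three conditions: (i) the bags cover all of {1, 2, 3, 4, 5, 6, 7, 8}; (ii) for each edge, some bag contains both endpoints; (iii) the bags containing any fixed vertex form a subtree. All hold, so the decomposition is valid with width 3 − 1 = 2.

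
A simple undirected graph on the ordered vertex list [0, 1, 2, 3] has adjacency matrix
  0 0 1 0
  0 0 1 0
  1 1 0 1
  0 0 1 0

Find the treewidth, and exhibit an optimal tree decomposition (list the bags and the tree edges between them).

Treewidth 1.
One such decomposition:
Bags: B1 = {2, 3}  B2 = {1, 2}  B3 = {0, 2}
Tree: B1–B2, B2–B3

Each bag holds 2 vertices, so the decomposition has width 1, which upper-bounds the treewidth. Since G has at least one edge (e.g. 3–2), it is not an edgeless graph, so tw(G) ≥ 1. Combining the bounds, tw(G) = 1.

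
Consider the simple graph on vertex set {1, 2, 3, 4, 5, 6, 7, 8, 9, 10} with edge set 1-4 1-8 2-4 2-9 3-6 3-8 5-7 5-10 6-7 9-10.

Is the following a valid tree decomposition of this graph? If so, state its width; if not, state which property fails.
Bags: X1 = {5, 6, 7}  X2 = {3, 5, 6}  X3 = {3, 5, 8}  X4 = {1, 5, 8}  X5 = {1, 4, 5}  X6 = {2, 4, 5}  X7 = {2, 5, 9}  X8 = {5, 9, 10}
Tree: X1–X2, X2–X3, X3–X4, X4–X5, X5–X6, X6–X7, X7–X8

Every vertex of G appears in some bag (union = {1, 2, 3, 4, 5, 6, 7, 8, 9, 10}); every edge is covered by a bag; and for each vertex v the set of bags containing v is connected in the bag tree. The decomposition is therefore valid. The largest bag has 3 vertices, so the width is 2.

Yes; width 2.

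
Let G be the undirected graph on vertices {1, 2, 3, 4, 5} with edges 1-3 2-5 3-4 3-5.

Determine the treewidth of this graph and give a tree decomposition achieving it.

Treewidth 1.
One optimal decomposition is:
Bags: B1 = {1, 3}  B2 = {3, 5}  B3 = {3, 4}  B4 = {2, 5}
Tree: B1–B2, B1–B3, B2–B4

Every bag has size at most 2, so the width is 2 − 1 = 1 and tw(G) ≤ 1. G has an edge, so its treewidth is at least 1. Therefore the treewidth is 1.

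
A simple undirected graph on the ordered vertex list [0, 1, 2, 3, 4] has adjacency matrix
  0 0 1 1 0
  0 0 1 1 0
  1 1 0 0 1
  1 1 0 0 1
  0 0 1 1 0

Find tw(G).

2

A width-2 tree decomposition is:
Bags: B1 = {1, 2, 3}  B2 = {0, 2, 3}  B3 = {2, 3, 4}
Tree: B1–B2, B2–B3
Every bag has size at most 3, so the width is 3 − 1 = 2 and tw(G) ≤ 2. The edges 3–1–2–0–3 form a cycle, so G is not a tree and its treewidth is at least 2. Hence tw(G) = 2 exactly.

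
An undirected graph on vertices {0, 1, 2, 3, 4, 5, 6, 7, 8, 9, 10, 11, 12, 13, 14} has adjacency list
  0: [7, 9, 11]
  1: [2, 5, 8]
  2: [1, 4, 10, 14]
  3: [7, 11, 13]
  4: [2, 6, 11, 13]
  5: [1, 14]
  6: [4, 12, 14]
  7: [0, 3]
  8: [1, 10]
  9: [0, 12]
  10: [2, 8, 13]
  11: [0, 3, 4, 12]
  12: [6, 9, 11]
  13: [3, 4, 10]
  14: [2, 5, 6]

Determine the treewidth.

3

A width-3 tree decomposition is:
Bags: B1 = {1, 5, 8, 10}  B2 = {1, 2, 5, 10}  B3 = {2, 5, 10, 14}  B4 = {2, 10, 13, 14}  B5 = {2, 4, 13, 14}  B6 = {4, 6, 13, 14}  B7 = {3, 4, 6, 13}  B8 = {3, 4, 6, 11}  B9 = {3, 6, 11, 12}  B10 = {3, 7, 11, 12}  B11 = {0, 7, 11, 12}  B12 = {0, 7, 9, 12}
Tree: B1–B2, B2–B3, B3–B4, B4–B5, B5–B6, B6–B7, B7–B8, B8–B9, B9–B10, B10–B11, B11–B12
The largest bag has 4 vertices, giving width 3; this decomposition certifies tw(G) ≤ 3. For the lower bound: the 4 vertex sets {1,5,8}, {10}, {2}, {4,6,13,14} are disjoint, each induces a connected subgraph, and every pair is joined by at least one edge of G. Contracting each set to a single vertex therefore yields K_{4} as a minor, and since treewidth is minor-monotone, tw(G) ≥ tw(K_{4}) = 3. Therefore the treewidth is 3.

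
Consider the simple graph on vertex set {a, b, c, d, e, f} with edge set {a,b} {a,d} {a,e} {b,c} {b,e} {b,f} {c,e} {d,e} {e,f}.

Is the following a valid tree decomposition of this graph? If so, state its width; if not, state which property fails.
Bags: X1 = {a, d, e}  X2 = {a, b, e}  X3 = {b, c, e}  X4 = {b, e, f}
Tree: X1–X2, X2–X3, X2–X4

Yes; width 2.

Checking the three conditions: (i) the bags cover all of {a, b, c, d, e, f}; (ii) for each edge, some bag contains both endpoints; (iii) the bags containing any fixed vertex form a subtree. All hold, so the decomposition is valid with width 3 − 1 = 2.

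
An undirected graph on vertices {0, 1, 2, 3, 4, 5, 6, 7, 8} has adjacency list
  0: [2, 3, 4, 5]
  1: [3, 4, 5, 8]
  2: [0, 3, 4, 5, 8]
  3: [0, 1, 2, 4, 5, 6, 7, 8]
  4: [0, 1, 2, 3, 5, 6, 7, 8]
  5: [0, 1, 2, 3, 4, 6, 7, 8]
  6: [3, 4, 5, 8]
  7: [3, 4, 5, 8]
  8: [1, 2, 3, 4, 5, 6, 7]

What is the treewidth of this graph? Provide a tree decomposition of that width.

Treewidth 4.
One optimal decomposition is:
Bags: B1 = {1, 3, 4, 5, 8}  B2 = {2, 3, 4, 5, 8}  B3 = {0, 2, 3, 4, 5}  B4 = {3, 4, 5, 7, 8}  B5 = {3, 4, 5, 6, 8}
Tree: B1–B2, B2–B3, B1–B4, B1–B5

Every bag has size at most 5, so the width is 5 − 1 = 4 and tw(G) ≤ 4. For the lower bound, the 5 vertices {0, 2, 3, 4, 5} are pairwise adjacent, and any tree decomposition puts a clique entirely inside one bag — forcing width ≥ 4. Combining the bounds, tw(G) = 4.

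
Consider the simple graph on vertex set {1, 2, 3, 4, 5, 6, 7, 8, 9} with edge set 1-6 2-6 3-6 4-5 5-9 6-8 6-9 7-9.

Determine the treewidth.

A width-1 tree decomposition is:
Bags: B1 = {6, 8}  B2 = {2, 6}  B3 = {6, 9}  B4 = {1, 6}  B5 = {3, 6}  B6 = {5, 9}  B7 = {7, 9}  B8 = {4, 5}
Tree: B1–B2, B2–B3, B3–B4, B1–B5, B3–B6, B3–B7, B6–B8
Every bag has size at most 2, so the width is 2 − 1 = 1 and tw(G) ≤ 1. Any graph with an edge has treewidth ≥ 1, and G has the edge 8–6. The upper and lower bounds meet at 1, so that is the treewidth.

1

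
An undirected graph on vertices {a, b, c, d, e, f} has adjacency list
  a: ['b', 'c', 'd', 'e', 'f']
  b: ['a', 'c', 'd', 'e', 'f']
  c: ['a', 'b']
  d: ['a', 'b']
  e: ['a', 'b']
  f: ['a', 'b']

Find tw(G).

2

A width-2 tree decomposition is:
Bags: B1 = {a, b, f}  B2 = {a, b, d}  B3 = {a, b, c}  B4 = {a, b, e}
Tree: B1–B2, B2–B3, B1–B4
Every bag has size at most 3, so the width is 3 − 1 = 2 and tw(G) ≤ 2. Conversely, {a, b, d} is a clique of size 3, and the vertices of any clique must share a bag in every tree decomposition; so some bag has ≥ 3 vertices and tw(G) ≥ 2. Combining the bounds, tw(G) = 2.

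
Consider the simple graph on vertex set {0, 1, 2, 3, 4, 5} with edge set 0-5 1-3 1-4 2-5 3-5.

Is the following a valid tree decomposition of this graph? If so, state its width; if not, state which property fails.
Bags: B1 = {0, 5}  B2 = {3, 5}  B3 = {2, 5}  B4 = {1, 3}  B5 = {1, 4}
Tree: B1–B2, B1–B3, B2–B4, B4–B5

Vertex coverage: the bags together contain {0, 1, 2, 3, 4, 5}, the full vertex set. Edge coverage: each edge of G has both endpoints in at least one bag. Running intersection: for every vertex, the bags containing it form a connected subtree. All three properties hold, so this is a valid tree decomposition of width max|bag| − 1 = 1, and hence tw(G) ≤ 1.

Yes; width 1.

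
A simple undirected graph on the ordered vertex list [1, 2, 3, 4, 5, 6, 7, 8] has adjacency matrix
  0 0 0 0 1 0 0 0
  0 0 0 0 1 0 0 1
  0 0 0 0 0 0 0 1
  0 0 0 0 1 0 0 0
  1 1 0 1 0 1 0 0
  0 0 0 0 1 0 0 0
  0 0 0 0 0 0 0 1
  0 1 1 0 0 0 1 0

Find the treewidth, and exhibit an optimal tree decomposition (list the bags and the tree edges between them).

Every bag has size at most 2, so the width is 2 − 1 = 1 and tw(G) ≤ 1. G has an edge, so its treewidth is at least 1. Hence tw(G) = 1 exactly.

Treewidth 1.
One such decomposition:
Bags: B1 = {2, 5}  B2 = {5, 6}  B3 = {1, 5}  B4 = {2, 8}  B5 = {3, 8}  B6 = {4, 5}  B7 = {7, 8}
Tree: B1–B2, B1–B3, B1–B4, B4–B5, B2–B6, B4–B7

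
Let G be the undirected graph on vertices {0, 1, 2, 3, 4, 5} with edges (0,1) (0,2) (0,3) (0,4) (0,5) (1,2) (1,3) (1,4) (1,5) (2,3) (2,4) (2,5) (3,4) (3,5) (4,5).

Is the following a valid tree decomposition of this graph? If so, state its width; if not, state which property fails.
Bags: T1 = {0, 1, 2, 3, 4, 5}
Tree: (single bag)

Yes; width 5.

Vertex coverage: the bags together contain {0, 1, 2, 3, 4, 5}, the full vertex set. Edge coverage: each edge of G has both endpoints in at least one bag. Running intersection: for every vertex, the bags containing it form a connected subtree. All three properties hold, so this is a valid tree decomposition of width max|bag| − 1 = 5, and hence tw(G) ≤ 5.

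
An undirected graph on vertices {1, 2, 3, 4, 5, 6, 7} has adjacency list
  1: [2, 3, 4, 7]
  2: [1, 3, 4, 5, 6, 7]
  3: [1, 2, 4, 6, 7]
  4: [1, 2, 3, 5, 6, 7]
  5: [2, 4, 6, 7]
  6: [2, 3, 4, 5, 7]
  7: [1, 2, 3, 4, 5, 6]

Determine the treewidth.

A width-4 tree decomposition is:
Bags: B1 = {2, 3, 4, 6, 7}  B2 = {1, 2, 3, 4, 7}  B3 = {2, 4, 5, 6, 7}
Tree: B1–B2, B1–B3
Each bag holds 5 vertices, so the decomposition has width 4, which upper-bounds the treewidth. For the lower bound, the 5 vertices {1, 2, 3, 4, 7} are pairwise adjacent, and any tree decomposition puts a clique entirely inside one bag — forcing width ≥ 4. Therefore the treewidth is 4.

4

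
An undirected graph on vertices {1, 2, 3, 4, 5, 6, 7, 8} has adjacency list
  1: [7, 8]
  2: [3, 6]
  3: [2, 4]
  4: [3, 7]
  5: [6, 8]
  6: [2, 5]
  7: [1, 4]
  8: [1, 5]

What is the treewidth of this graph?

A width-2 tree decomposition is:
Bags: B1 = {2, 3, 4}  B2 = {2, 4, 7}  B3 = {1, 2, 7}  B4 = {1, 2, 8}  B5 = {2, 5, 8}  B6 = {2, 5, 6}
Tree: B1–B2, B2–B3, B3–B4, B4–B5, B5–B6
The largest bag has 3 vertices, giving width 2; this decomposition certifies tw(G) ≤ 2. Since 2–3–4–7–1–8–5–6–2 is a cycle in G, G is not acyclic. Forests are exactly the graphs of treewidth ≤ 1, so tw(G) ≥ 2. Hence tw(G) = 2 exactly.

2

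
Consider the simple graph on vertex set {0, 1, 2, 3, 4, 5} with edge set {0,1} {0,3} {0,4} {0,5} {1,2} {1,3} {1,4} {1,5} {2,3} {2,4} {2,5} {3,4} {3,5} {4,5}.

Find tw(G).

4

A width-4 tree decomposition is:
Bags: B1 = {1, 2, 3, 4, 5}  B2 = {0, 1, 3, 4, 5}
Tree: B1–B2
Each bag holds 5 vertices, so the decomposition has width 4, which upper-bounds the treewidth. On the other hand G contains the 5-clique {0, 1, 3, 4, 5}. A clique must lie in a single bag of any decomposition, so no decomposition can have width below 4. The upper and lower bounds meet at 4, so that is the treewidth.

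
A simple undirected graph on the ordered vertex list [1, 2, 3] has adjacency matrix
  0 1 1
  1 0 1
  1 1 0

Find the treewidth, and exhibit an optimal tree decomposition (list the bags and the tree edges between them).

With just one bag of size 3, the width is 3 − 1 = 2, so tw(G) ≤ 2. For the lower bound, the 3 vertices {1, 2, 3} are pairwise adjacent, and any tree decomposition puts a clique entirely inside one bag — forcing width ≥ 2. Therefore the treewidth is 2.

Treewidth 2.
One optimal decomposition is:
Bags: B1 = {1, 2, 3}
Tree: (single bag)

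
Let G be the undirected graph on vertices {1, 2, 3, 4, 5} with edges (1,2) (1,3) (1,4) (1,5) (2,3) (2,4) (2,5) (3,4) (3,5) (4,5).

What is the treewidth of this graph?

4

A width-4 tree decomposition is:
Bags: B1 = {1, 2, 3, 4, 5}
Tree: (single bag)
With just one bag of size 5, the width is 5 − 1 = 4, so tw(G) ≤ 4. On the other hand G contains the 5-clique {1, 2, 3, 4, 5}. A clique must lie in a single bag of any decomposition, so no decomposition can have width below 4. Hence tw(G) = 4 exactly.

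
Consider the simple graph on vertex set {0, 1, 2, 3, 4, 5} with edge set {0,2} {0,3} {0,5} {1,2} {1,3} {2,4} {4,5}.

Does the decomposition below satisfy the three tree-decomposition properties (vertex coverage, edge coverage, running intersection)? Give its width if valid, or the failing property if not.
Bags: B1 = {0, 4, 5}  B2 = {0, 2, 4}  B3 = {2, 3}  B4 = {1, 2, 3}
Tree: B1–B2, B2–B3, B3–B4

A tree decomposition must satisfy three properties: every vertex lies in some bag; for every edge, both endpoints lie together in some bag; and for every vertex, the bags containing it form a connected subtree. Here edge (0,3) lies in no bag, so the decomposition is invalid.

No — edge (0,3) lies in no bag.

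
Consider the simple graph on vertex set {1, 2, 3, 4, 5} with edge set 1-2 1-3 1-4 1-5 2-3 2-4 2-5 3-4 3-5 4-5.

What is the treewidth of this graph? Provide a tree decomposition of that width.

Treewidth 4.
One such decomposition:
Bags: B1 = {1, 2, 3, 4, 5}
Tree: (single bag)

With just one bag of size 5, the width is 5 − 1 = 4, so tw(G) ≤ 4. Conversely, {1, 2, 3, 4, 5} is a clique of size 5, and the vertices of any clique must share a bag in every tree decomposition; so some bag has ≥ 5 vertices and tw(G) ≥ 4. Combining the bounds, tw(G) = 4.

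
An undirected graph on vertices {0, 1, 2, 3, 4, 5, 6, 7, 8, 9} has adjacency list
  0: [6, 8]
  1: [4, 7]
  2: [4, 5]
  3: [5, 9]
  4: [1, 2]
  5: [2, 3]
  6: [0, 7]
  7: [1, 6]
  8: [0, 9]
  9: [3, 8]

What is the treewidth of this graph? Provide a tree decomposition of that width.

Treewidth 2.
One such decomposition:
Bags: B1 = {0, 8, 9}  B2 = {0, 6, 9}  B3 = {6, 7, 9}  B4 = {1, 7, 9}  B5 = {1, 4, 9}  B6 = {2, 4, 9}  B7 = {2, 5, 9}  B8 = {3, 5, 9}
Tree: B1–B2, B2–B3, B3–B4, B4–B5, B5–B6, B6–B7, B7–B8

The largest bag has 3 vertices, giving width 2; this decomposition certifies tw(G) ≤ 2. For the lower bound, G contains the cycle 9–8–0–6–7–1–4–2–5–3–9, so G is not a forest; only forests have treewidth ≤ 1, hence tw(G) ≥ 2. The upper and lower bounds meet at 2, so that is the treewidth.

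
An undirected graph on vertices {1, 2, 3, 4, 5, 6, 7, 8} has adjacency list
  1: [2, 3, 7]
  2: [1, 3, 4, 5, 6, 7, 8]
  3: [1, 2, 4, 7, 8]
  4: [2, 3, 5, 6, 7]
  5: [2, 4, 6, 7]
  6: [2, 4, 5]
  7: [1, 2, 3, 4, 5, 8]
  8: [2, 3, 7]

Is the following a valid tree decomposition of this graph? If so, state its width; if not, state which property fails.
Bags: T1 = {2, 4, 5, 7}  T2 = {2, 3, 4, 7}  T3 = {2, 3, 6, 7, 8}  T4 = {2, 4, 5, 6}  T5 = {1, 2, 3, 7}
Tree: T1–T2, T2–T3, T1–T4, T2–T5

No — bags containing vertex 6 are not connected in the tree.

A tree decomposition must satisfy three properties: every vertex lies in some bag; for every edge, both endpoints lie together in some bag; and for every vertex, the bags containing it form a connected subtree. Here bags containing vertex 6 are not connected in the tree, so the decomposition is invalid.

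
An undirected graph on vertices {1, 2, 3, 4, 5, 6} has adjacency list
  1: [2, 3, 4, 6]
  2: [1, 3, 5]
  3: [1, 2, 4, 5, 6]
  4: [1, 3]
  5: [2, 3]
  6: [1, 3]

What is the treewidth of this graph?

2

A width-2 tree decomposition is:
Bags: B1 = {1, 2, 3}  B2 = {2, 3, 5}  B3 = {1, 3, 4}  B4 = {1, 3, 6}
Tree: B1–B2, B1–B3, B1–B4
Every bag has size at most 3, so the width is 3 − 1 = 2 and tw(G) ≤ 2. On the other hand G contains the 3-clique {1, 2, 3}. A clique must lie in a single bag of any decomposition, so no decomposition can have width below 2. Combining the bounds, tw(G) = 2.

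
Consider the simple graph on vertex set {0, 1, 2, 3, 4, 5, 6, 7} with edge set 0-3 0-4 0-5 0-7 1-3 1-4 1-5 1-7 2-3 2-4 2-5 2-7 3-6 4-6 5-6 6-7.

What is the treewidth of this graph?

A width-4 tree decomposition is:
Bags: B1 = {1, 3, 4, 5, 7}  B2 = {0, 3, 4, 5, 7}  B3 = {3, 4, 5, 6, 7}  B4 = {2, 3, 4, 5, 7}
Tree: B1–B2, B2–B3, B3–B4
The largest bag has 5 vertices, giving width 4; this decomposition certifies tw(G) ≤ 4. For the lower bound: the 5 vertex sets {1,3}, {0,5}, {6,7}, {4}, {2} are disjoint, each induces a connected subgraph, and every pair is joined by at least one edge of G. Contracting each set to a single vertex therefore yields K_{5} as a minor, and since treewidth is minor-monotone, tw(G) ≥ tw(K_{5}) = 4. Hence tw(G) = 4 exactly.

4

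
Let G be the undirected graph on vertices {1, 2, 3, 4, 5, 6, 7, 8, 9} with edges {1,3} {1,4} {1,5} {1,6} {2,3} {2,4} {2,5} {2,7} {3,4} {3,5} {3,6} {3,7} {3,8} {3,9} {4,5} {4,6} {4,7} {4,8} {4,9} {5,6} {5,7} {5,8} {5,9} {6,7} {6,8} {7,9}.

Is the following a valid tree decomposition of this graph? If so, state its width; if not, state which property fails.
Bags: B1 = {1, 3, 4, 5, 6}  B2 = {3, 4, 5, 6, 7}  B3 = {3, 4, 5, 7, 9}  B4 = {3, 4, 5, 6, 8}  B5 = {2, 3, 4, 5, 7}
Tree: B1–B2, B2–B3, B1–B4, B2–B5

Every vertex of G appears in some bag (union = {1, 2, 3, 4, 5, 6, 7, 8, 9}); every edge is covered by a bag; and for each vertex v the set of bags containing v is connected in the bag tree. The decomposition is therefore valid. The largest bag has 5 vertices, so the width is 4.

Yes; width 4.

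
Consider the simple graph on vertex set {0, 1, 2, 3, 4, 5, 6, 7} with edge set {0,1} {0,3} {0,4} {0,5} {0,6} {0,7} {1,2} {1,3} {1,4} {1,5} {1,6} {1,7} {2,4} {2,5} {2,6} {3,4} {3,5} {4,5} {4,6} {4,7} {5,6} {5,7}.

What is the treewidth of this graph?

4

A width-4 tree decomposition is:
Bags: B1 = {0, 1, 3, 4, 5}  B2 = {0, 1, 4, 5, 7}  B3 = {0, 1, 4, 5, 6}  B4 = {1, 2, 4, 5, 6}
Tree: B1–B2, B1–B3, B3–B4
Each bag holds 5 vertices, so the decomposition has width 4, which upper-bounds the treewidth. For the lower bound, the 5 vertices {0, 1, 3, 4, 5} are pairwise adjacent, and any tree decomposition puts a clique entirely inside one bag — forcing width ≥ 4. The upper and lower bounds meet at 4, so that is the treewidth.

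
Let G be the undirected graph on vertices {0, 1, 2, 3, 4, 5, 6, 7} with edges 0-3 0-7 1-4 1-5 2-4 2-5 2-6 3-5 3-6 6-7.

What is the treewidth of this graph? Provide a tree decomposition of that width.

Each bag holds 3 vertices, so the decomposition has width 2, which upper-bounds the treewidth. The edges 7–0–3–6–7 form a cycle, so G is not a tree and its treewidth is at least 2. Therefore the treewidth is 2.

Treewidth 2.
One such decomposition:
Bags: B1 = {0, 6, 7}  B2 = {0, 3, 6}  B3 = {2, 3, 6}  B4 = {2, 3, 5}  B5 = {2, 4, 5}  B6 = {1, 4, 5}
Tree: B1–B2, B2–B3, B3–B4, B4–B5, B5–B6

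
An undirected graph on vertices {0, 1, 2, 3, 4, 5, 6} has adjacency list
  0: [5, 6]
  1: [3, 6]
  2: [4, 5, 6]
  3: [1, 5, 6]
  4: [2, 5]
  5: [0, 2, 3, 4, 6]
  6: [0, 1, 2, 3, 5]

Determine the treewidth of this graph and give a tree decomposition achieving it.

Each bag holds 3 vertices, so the decomposition has width 2, which upper-bounds the treewidth. On the other hand G contains the 3-clique {1, 3, 6}. A clique must lie in a single bag of any decomposition, so no decomposition can have width below 2. Hence tw(G) = 2 exactly.

Treewidth 2.
One such decomposition:
Bags: B1 = {2, 4, 5}  B2 = {2, 5, 6}  B3 = {0, 5, 6}  B4 = {3, 5, 6}  B5 = {1, 3, 6}
Tree: B1–B2, B2–B3, B3–B4, B4–B5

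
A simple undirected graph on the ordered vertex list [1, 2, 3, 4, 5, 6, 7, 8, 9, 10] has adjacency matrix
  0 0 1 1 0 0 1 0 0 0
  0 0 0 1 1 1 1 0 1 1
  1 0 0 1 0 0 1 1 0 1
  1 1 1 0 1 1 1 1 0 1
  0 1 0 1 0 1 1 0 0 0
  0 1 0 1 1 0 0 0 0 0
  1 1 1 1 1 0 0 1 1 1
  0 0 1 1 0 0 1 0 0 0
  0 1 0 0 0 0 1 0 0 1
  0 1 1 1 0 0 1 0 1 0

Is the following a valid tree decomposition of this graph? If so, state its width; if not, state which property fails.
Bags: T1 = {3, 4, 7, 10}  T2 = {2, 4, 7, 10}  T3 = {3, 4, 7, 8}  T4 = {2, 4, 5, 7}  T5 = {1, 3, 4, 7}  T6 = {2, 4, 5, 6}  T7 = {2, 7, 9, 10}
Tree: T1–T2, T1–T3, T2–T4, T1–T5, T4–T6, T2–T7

Vertex coverage: the bags together contain {1, 2, 3, 4, 5, 6, 7, 8, 9, 10}, the full vertex set. Edge coverage: each edge of G has both endpoints in at least one bag. Running intersection: for every vertex, the bags containing it form a connected subtree. All three properties hold, so this is a valid tree decomposition of width max|bag| − 1 = 3, and hence tw(G) ≤ 3.

Yes; width 3.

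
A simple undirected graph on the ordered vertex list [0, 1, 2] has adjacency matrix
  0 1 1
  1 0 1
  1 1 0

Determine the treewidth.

2

A width-2 tree decomposition is:
Bags: B1 = {0, 1, 2}
Tree: (single bag)
A single bag containing all 3 vertices is trivially a valid decomposition of width 2. On the other hand G contains the 3-clique {0, 1, 2}. A clique must lie in a single bag of any decomposition, so no decomposition can have width below 2. Hence tw(G) = 2 exactly.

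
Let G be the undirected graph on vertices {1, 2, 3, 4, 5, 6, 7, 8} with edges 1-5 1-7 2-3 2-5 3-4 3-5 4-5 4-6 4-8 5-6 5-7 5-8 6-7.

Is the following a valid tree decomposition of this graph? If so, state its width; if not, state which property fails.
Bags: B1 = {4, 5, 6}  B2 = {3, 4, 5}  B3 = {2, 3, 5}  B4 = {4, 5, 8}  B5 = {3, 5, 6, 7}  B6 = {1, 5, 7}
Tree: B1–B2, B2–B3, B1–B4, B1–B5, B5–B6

No — bags containing vertex 3 are not connected in the tree.

A tree decomposition must satisfy three properties: every vertex lies in some bag; for every edge, both endpoints lie together in some bag; and for every vertex, the bags containing it form a connected subtree. Here bags containing vertex 3 are not connected in the tree, so the decomposition is invalid.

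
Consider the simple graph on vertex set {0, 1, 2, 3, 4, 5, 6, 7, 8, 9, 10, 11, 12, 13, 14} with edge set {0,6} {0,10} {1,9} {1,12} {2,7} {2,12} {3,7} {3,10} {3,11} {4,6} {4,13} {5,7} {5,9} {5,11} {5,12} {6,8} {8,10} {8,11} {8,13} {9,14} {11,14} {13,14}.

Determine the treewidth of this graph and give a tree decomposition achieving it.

Treewidth 3.
One optimal decomposition is:
Bags: B1 = {1, 2, 7, 12}  B2 = {1, 5, 7, 12}  B3 = {1, 5, 7, 9}  B4 = {3, 5, 7, 9}  B5 = {3, 5, 9, 11}  B6 = {3, 9, 11, 14}  B7 = {3, 10, 11, 14}  B8 = {8, 10, 11, 14}  B9 = {8, 10, 13, 14}  B10 = {0, 8, 10, 13}  B11 = {0, 6, 8, 13}  B12 = {0, 4, 6, 13}
Tree: B1–B2, B2–B3, B3–B4, B4–B5, B5–B6, B6–B7, B7–B8, B8–B9, B9–B10, B10–B11, B11–B12

The largest bag has 4 vertices, giving width 3; this decomposition certifies tw(G) ≤ 3. For the lower bound: the 4 vertex sets {1,2,12}, {7}, {5}, {3,9,11,14} are disjoint, each induces a connected subgraph, and every pair is joined by at least one edge of G. Contracting each set to a single vertex therefore yields K_{4} as a minor, and since treewidth is minor-monotone, tw(G) ≥ tw(K_{4}) = 3. Therefore the treewidth is 3.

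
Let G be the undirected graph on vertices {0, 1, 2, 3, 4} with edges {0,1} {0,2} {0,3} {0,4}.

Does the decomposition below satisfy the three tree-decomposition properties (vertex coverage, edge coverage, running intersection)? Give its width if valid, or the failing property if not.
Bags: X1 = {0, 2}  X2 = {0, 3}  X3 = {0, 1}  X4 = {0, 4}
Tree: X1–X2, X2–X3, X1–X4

Yes; width 1.

Every vertex of G appears in some bag (union = {0, 1, 2, 3, 4}); every edge is covered by a bag; and for each vertex v the set of bags containing v is connected in the bag tree. The decomposition is therefore valid. The largest bag has 2 vertices, so the width is 1.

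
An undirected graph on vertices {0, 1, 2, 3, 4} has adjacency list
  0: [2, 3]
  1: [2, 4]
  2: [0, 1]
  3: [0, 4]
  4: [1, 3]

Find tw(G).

A width-2 tree decomposition is:
Bags: B1 = {0, 2, 3}  B2 = {1, 2, 3}  B3 = {1, 3, 4}
Tree: B1–B2, B2–B3
The largest bag has 3 vertices, giving width 2; this decomposition certifies tw(G) ≤ 2. Since 3–0–2–1–4–3 is a cycle in G, G is not acyclic. Forests are exactly the graphs of treewidth ≤ 1, so tw(G) ≥ 2. Hence tw(G) = 2 exactly.

2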